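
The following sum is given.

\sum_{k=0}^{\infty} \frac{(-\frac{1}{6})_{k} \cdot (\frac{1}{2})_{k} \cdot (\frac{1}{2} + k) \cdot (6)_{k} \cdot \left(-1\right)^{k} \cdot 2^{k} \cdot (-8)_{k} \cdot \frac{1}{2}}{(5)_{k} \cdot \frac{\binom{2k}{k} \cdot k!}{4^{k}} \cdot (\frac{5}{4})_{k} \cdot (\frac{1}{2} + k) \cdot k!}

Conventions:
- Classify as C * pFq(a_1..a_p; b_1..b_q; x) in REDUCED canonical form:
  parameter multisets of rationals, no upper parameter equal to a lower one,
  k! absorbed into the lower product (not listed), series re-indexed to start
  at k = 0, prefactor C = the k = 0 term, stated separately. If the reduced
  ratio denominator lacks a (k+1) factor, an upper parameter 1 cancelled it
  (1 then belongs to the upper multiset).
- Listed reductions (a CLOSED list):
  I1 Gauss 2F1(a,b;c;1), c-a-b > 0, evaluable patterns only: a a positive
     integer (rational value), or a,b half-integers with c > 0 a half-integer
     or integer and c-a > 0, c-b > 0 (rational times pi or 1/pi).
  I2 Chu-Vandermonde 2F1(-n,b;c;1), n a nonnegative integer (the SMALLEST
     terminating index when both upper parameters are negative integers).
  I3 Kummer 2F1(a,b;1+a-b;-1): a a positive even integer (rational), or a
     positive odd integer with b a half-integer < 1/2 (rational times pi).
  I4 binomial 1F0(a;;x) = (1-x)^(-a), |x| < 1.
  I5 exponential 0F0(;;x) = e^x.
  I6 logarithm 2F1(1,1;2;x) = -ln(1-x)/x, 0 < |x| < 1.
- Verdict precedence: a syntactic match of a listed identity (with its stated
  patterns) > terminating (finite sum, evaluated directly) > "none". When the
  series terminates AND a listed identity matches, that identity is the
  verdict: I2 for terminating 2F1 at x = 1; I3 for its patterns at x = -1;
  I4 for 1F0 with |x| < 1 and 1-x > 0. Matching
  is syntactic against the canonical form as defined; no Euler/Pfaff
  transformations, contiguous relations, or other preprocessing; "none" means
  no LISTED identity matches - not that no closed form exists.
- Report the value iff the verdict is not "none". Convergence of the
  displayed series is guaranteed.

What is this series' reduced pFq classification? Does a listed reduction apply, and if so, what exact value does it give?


At argument -2: a 3F2 with upper {-8, -\frac{1}{6}, 6}, lower {\frac{5}{4}, 5}, scaled by C = \frac{1}{2}. Verdict: terminating - upper -8 stops the sum at k = 8; the 9 terms are added exactly. Value: -\frac{157206783671}{1727183250}.

Key step: from the first term \frac{1}{2}: the (-1)^k factor (C = 1/2) folds into the argument's sign.
Ratio: r(k) = -2 * (k-8) (k-\frac{1}{6}) (k+6) / [(k+\frac{5}{4}) (k+5) (k+1)] - rational in k, leading ratio -2; with t_0 = \frac{1}{2}, classification follows.


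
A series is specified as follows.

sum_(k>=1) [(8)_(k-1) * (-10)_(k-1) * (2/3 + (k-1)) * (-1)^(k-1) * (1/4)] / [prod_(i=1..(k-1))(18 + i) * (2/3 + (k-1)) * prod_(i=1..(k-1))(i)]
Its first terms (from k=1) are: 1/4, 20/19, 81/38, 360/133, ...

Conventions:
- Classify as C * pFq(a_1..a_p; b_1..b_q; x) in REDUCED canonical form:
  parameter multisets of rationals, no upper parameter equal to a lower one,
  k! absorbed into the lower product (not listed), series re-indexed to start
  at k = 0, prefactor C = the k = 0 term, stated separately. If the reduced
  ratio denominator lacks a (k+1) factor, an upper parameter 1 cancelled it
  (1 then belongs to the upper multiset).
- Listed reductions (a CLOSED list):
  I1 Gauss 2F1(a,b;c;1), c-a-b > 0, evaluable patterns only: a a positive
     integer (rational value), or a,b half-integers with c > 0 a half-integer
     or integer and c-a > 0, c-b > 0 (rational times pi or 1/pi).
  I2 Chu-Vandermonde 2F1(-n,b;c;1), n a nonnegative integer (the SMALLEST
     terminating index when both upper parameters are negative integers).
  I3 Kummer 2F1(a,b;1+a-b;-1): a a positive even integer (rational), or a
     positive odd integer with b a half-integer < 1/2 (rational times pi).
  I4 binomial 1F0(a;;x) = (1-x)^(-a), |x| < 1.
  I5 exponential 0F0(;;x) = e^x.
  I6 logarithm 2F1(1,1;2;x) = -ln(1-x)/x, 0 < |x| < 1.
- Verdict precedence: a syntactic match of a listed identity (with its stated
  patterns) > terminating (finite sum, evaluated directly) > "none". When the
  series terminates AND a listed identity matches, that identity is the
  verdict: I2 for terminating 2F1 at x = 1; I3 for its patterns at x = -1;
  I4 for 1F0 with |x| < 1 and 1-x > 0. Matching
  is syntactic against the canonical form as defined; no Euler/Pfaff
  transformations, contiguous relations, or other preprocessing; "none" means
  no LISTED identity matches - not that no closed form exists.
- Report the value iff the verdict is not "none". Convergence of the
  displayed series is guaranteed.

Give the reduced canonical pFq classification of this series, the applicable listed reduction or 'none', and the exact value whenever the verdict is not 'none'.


Reduced: x = -1, 2F1, upper = {-10, 8}, lower = {19}, C = 1/4. Verdict: the Kummer evaluation I3 matches (x = -1; c = 19 equals 1+a-b for upper {-10, 8}: listed pattern). Exact value: 153/14.

Structural cue: x = (-1) and the product of the first k integers (C = 1/4, x = -1) is k!.
Step ratio: r(k) = (-1) * (k-10) (k+8) / [(k+19) (k+1)] - rational; roots negated = parameters, x = (-1), C = 1/4.


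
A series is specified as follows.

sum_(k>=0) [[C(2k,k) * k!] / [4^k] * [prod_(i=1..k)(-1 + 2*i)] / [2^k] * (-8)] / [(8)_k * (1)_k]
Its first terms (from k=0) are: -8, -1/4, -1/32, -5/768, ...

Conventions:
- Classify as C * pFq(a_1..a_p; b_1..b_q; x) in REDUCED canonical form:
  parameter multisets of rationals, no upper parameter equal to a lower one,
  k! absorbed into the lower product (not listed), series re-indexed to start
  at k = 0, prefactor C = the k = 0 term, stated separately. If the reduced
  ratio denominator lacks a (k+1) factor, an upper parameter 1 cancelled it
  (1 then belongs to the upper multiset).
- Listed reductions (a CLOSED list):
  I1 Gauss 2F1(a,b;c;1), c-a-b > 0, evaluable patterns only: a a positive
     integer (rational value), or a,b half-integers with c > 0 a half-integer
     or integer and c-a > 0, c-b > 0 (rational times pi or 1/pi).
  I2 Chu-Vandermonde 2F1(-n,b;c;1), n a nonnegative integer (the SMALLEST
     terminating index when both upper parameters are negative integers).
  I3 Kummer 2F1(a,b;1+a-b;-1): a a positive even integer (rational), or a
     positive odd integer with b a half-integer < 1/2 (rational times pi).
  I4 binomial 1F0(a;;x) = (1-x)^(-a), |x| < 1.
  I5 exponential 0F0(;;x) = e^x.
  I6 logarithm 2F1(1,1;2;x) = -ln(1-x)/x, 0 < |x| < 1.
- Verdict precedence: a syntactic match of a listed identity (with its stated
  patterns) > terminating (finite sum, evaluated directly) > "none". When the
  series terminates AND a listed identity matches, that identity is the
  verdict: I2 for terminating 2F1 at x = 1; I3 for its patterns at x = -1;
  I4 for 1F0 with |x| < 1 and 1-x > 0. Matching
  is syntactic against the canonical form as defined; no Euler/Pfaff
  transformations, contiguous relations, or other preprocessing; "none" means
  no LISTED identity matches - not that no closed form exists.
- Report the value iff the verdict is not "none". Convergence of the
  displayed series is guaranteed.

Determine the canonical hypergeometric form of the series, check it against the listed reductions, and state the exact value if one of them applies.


The series (x = 1) is 2F1: upper {1/2, 1/2}, lower {8}, prefactor -8. Verdict: this is Gauss (I1, half-integer pattern) (x = 1; upper {1/2, 1/2} half-integers, c = 8 in the evaluable pattern). Value: (-33554432/1288287) / pi.

The tell: with t_0 = -8, the odd product 1*3*...*(2k-1) (C = -8, x = 1) is 2^k (1/2)_k.
Term ratio: r(k) = 1 * (k+1/2) (k+1/2) / [(k+8) (k+1)] - rational in k, leading ratio 1; with t_0 = -8, classification follows.


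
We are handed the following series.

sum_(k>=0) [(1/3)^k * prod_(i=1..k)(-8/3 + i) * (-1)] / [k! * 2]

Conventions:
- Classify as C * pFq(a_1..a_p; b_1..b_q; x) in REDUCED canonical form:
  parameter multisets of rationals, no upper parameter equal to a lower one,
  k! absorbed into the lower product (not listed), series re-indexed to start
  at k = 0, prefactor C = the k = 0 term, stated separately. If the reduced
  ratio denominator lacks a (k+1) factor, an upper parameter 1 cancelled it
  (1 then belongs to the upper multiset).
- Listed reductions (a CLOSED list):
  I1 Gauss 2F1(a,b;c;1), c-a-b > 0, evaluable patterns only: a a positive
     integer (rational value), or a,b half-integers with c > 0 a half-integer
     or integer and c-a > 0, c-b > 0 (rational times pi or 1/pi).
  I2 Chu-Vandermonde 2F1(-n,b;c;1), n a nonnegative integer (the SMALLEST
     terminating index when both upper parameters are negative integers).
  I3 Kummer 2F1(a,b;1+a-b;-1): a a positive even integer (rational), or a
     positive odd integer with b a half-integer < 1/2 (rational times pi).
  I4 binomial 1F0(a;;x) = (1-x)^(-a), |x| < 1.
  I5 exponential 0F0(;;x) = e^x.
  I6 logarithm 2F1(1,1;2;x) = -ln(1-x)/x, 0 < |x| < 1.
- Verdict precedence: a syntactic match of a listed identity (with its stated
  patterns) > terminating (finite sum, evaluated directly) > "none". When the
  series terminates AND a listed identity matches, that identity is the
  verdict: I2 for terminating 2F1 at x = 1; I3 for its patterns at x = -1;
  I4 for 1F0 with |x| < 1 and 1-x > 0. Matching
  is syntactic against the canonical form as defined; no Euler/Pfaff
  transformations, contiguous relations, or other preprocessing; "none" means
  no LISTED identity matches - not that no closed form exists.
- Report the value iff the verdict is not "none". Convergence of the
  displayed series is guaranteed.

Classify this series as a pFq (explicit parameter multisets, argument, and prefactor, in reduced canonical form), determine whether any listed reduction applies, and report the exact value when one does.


Prefactor -1/2, argument 1/3: 1F0 with upper {-5/3} over lower {-}. Verdict (x = 1/3): the I4 binomial reduction applies (the 1F0 binomial series: exponent 5/3, x = 1/3). Value: (-1/2) * (2/3)^(5/3).

First insight: with t_0 = -1/2, the constant factors (C = -1/2) combine into one prefactor.
Step ratio: r(k) = (1/3) * (k-5/3) / [(k+1)] - poly over poly, x = (1/3) from leading terms; C = -1/2 at k = 0.


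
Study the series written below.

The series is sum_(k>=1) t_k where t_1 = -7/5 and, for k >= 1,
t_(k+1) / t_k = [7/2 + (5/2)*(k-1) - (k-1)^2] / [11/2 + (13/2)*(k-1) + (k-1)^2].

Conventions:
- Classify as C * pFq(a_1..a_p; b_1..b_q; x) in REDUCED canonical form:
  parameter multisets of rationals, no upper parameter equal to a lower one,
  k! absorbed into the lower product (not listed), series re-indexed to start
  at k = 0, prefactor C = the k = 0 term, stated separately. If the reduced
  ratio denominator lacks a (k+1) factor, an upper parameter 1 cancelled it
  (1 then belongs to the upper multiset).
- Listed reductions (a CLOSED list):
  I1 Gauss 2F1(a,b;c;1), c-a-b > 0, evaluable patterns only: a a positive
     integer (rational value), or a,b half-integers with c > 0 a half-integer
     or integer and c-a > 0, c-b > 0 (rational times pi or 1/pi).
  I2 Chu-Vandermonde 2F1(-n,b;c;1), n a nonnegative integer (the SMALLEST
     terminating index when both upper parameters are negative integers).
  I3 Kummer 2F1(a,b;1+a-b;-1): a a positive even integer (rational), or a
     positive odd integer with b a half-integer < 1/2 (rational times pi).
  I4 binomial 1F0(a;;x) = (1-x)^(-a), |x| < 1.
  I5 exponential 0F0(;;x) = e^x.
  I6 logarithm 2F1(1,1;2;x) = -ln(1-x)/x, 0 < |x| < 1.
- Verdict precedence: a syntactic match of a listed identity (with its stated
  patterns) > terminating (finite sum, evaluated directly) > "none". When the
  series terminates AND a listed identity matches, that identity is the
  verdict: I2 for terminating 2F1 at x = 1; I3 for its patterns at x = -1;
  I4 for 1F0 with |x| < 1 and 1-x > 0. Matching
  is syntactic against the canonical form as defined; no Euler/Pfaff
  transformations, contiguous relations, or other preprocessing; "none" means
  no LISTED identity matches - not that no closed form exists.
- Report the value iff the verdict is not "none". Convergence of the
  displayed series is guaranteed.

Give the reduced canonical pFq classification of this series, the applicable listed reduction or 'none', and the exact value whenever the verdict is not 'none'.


Reduced: x = -1, 2F1, upper = {-7/2, 1}, lower = {11/2}, C = -7/5. Verdict: the Kummer evaluation I3 applies (x = -1; c = 11/2 equals 1+a-b for upper {-7/2, 1}: listed pattern). Value: (-441/512) * pi.

Structural cue: t_0 being -7/5, factor the ratio over Q (C = -7/5): negated roots = parameters.
Consecutive-term ratio: r(k) = (-1) * (k-7/2) (k+1) / [(k+11/2) (k+1)] - poly over poly, x = (-1) from leading terms; C = -7/5 at k = 0.


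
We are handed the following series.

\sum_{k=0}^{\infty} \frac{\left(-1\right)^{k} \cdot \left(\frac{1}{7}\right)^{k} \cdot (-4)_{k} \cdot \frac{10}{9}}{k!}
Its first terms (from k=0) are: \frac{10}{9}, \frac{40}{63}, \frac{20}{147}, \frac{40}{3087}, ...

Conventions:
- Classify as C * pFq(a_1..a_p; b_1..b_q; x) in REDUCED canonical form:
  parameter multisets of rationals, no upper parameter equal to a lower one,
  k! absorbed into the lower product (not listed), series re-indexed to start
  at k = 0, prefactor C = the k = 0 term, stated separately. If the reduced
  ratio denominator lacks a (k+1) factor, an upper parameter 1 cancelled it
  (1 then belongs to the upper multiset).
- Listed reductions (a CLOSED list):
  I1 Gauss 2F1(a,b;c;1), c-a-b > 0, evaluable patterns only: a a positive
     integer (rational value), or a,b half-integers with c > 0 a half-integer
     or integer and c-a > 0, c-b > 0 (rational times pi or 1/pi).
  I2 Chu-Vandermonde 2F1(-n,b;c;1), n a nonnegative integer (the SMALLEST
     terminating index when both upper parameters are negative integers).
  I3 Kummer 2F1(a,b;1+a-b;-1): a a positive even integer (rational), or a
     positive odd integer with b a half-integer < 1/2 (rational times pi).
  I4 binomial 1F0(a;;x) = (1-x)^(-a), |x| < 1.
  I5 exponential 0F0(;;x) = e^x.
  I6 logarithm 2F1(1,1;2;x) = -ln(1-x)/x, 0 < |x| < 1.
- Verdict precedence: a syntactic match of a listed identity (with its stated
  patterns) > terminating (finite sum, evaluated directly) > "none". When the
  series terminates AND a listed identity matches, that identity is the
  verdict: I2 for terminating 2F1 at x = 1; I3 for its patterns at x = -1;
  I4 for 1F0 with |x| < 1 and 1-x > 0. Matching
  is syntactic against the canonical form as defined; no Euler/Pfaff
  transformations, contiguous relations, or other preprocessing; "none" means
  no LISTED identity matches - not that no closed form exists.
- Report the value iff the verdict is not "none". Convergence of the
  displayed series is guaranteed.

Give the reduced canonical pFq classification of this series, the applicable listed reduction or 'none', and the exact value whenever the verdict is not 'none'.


This is \frac{10}{9} * 1F0(-4; -; -\frac{1}{7}) in reduced canonical form. Verdict: the binomial series (I4) applies (the 1F0 binomial series: exponent 4, x = -\frac{1}{7}). Its exact value is \frac{40960}{21609}.

The tell: from the first term \frac{10}{9}: the (-1)^k factor (prefactor 10/9) folds into the argument's sign.
Adjacent-term ratio: r(k) = -\frac{1}{7} * (k-4) / [(k+1)] - rational; roots negated = parameters, x = -\frac{1}{7}, C = \frac{10}{9}.


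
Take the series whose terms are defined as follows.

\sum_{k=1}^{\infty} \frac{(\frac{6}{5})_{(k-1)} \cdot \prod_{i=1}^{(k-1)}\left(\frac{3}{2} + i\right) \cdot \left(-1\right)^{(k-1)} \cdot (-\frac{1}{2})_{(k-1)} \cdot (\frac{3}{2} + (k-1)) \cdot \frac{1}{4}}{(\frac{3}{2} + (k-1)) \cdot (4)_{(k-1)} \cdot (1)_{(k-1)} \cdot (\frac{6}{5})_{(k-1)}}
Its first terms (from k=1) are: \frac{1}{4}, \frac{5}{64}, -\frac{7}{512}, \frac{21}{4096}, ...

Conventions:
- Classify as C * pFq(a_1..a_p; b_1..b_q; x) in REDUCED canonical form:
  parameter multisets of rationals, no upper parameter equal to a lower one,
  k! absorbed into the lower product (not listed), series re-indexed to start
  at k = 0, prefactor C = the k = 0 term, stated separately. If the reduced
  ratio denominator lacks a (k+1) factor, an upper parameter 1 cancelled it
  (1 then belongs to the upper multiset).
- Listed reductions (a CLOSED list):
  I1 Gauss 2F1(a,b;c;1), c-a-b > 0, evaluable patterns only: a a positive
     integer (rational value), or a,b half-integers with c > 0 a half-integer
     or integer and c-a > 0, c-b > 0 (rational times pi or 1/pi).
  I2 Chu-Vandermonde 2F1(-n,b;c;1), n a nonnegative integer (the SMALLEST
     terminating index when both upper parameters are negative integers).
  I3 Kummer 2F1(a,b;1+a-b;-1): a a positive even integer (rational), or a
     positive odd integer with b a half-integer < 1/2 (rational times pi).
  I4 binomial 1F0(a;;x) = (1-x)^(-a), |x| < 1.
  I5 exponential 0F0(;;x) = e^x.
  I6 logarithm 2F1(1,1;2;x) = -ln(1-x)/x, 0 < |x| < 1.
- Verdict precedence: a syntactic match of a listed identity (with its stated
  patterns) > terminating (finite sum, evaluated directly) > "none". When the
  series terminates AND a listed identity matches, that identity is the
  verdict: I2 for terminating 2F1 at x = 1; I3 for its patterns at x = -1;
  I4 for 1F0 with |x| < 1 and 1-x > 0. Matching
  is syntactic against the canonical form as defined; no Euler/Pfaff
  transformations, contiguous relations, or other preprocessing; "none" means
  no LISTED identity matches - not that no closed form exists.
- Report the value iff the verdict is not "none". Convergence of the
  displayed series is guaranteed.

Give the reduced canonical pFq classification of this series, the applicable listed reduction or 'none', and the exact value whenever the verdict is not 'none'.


Reduced: x = -1, 2F1, upper = {-\frac{1}{2}, \frac{5}{2}}, lower = {4}, C = \frac{1}{4}. Verdict: none. Every listed pattern misses the 2F1 form at -1, upper {-\frac{1}{2}, \frac{5}{2}}.

Key observation: with t_0 = \frac{1}{4}, the parameter 6/5 appears in both the upper and lower lists and cancels (alongside the other common factor).
Adjacent-term ratio: r(k) = -1 * (k-\frac{1}{2}) (k+\frac{5}{2}) / [(k+4) (k+1)] ; factor over Q: parameters, x = -1, and C = \frac{1}{4}.


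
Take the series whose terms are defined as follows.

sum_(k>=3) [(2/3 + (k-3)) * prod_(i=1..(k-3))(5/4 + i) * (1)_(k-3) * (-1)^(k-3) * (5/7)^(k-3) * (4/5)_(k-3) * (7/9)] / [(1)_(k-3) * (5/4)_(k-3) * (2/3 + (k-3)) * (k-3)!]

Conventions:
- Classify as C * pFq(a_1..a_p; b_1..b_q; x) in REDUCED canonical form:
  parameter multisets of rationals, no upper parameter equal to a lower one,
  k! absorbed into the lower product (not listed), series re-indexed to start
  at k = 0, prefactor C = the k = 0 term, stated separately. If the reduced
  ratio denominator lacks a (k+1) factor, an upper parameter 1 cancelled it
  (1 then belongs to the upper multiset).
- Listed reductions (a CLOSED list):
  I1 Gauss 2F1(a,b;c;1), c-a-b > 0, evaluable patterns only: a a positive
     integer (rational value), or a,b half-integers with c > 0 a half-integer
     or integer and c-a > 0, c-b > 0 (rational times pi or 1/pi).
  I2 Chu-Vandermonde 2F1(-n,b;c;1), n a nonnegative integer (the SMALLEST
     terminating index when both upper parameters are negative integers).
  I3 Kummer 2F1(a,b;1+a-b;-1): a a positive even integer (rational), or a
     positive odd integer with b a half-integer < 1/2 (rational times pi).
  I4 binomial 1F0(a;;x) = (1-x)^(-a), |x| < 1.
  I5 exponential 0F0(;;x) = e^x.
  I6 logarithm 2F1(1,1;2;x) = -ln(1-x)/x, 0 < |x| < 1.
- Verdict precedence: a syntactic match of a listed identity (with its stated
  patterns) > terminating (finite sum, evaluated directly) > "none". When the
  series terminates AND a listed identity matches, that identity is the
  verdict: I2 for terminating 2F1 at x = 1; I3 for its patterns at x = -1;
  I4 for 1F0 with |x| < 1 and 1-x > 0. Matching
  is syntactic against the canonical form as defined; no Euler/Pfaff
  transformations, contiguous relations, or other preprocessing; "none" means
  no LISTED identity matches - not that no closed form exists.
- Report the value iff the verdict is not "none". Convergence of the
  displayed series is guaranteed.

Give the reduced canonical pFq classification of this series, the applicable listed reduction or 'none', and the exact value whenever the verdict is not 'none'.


Prefactor 7/9, argument -5/7: 2F1 with upper {4/5, 9/4} over lower {5/4}. Verdict: none - this 2F1 at x = -5/7 matches no listed pattern, and upper {4/5, 9/4} holds no stopper.

Key observation: t_0 = 7/9 here, and the running product (C = 7/9) telescopes to a rising factorial.
Adjacent-term ratio: r(k) = (-5/7) * (k+4/5) (k+9/4) / [(k+5/4) (k+1)] - rational in k. x = (-5/7); t_0 = 7/9; negate the roots.


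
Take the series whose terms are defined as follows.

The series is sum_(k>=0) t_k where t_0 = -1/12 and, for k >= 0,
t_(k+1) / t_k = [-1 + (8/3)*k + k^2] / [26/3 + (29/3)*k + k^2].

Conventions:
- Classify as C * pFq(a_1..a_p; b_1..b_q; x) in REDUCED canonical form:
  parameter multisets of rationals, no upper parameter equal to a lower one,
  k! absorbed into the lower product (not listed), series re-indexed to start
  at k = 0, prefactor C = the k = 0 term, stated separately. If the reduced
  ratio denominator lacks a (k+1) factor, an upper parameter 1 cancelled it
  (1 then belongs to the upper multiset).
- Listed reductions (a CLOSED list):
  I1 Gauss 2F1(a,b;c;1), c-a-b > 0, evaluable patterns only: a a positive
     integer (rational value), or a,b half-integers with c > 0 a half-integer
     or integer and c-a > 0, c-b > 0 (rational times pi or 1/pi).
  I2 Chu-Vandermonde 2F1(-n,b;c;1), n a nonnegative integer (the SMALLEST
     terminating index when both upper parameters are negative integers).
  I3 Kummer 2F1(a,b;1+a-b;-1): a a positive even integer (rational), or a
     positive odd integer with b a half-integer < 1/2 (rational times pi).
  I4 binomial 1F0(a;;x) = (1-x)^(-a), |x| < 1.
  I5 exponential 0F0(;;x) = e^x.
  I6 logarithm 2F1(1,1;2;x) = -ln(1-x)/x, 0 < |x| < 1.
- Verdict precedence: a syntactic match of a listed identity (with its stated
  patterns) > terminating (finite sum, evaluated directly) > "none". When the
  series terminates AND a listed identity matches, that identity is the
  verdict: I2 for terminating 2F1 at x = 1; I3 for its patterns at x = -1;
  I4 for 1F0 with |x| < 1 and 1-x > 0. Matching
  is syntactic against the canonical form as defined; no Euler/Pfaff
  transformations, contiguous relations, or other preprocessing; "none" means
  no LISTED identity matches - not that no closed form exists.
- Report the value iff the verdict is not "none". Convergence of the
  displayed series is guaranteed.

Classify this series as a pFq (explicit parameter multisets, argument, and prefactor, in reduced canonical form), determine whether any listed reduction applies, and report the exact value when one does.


First insight: t_0 = -1/12 here, and roots of the ratio polynomials (C = -1/12) are the negated parameters.
Consecutive-term ratio: r(k) = 1 * (k-1/3) (k+3) / [(k+26/3) (k+1)] - rational in k, leading ratio 1; with t_0 = -1/12, classification follows.

With C = -1/12: the canonical form is 2F1(-1/3, 3; 26/3; 1). Verdict: Gauss's theorem (I1) matches (x = 1: the Gamma ratio telescopes since c-a-b = 6 > 0 and a = 3 in Z>0). Value: -1955/27216.


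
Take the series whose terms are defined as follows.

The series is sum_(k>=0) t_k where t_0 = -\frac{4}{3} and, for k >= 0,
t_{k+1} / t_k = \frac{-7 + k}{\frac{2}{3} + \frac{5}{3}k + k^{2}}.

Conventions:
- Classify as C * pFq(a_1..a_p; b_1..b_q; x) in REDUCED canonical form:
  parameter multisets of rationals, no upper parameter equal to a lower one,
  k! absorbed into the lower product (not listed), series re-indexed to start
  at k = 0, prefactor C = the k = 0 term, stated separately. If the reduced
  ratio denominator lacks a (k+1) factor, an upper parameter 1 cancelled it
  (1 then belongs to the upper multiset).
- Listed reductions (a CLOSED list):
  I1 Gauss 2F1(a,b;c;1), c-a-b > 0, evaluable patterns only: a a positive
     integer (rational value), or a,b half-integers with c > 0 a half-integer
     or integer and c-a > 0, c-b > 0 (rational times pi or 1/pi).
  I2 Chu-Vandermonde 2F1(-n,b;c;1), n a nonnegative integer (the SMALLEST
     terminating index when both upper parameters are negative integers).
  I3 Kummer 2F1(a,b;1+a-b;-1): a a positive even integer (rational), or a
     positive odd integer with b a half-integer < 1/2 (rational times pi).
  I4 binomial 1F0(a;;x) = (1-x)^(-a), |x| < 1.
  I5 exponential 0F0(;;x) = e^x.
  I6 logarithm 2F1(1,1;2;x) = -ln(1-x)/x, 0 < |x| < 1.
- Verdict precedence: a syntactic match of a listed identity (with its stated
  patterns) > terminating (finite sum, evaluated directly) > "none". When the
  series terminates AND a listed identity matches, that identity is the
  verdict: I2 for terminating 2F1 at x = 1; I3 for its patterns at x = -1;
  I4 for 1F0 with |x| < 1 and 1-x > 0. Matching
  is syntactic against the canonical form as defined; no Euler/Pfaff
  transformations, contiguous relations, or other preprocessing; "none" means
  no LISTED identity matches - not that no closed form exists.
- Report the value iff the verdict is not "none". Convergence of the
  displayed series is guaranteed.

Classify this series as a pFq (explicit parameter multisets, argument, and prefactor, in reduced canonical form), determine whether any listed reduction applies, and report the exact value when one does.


The tell: t_0 = -\frac{4}{3} here, and factor the ratio over Q (C = -4/3): negated roots = parameters.
Step ratio: r(k) = 1 * (k-7) / [(k+\frac{2}{3}) (k+1)] - rational in k. x = 1; t_0 = -\frac{4}{3}; negate the roots.

Classification (C = -\frac{4}{3}): 1F1 with upper {-7}, lower {\frac{2}{3}}, argument x = 1. Verdict: terminating - upper -7 stops the sum at k = 7; the 8 terms are added exactly. Hence: -\frac{1753973}{3141600}.


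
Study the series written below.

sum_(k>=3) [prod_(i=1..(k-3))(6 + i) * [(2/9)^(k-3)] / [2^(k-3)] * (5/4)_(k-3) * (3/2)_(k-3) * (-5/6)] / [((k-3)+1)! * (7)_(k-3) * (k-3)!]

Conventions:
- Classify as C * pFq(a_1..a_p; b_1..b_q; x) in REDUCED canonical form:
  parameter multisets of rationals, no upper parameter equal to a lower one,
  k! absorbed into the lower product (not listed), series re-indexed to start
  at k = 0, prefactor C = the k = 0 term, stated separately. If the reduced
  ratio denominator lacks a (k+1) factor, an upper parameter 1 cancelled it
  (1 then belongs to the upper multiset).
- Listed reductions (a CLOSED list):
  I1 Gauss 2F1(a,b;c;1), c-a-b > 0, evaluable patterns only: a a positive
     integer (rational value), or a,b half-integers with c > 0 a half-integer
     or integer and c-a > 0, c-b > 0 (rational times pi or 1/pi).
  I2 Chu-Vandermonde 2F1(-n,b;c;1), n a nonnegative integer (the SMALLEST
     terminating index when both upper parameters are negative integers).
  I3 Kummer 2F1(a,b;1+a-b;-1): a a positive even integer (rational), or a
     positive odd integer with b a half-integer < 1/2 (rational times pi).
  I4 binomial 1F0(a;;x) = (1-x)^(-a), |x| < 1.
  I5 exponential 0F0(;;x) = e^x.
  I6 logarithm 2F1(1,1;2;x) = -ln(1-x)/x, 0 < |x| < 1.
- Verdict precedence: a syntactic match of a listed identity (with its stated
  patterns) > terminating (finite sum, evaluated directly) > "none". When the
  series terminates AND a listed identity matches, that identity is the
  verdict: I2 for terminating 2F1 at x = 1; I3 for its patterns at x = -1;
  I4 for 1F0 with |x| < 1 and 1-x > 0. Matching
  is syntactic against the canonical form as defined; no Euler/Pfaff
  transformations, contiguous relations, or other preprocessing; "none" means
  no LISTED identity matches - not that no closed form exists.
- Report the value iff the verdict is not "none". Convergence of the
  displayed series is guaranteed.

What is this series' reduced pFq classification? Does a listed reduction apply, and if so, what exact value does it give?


x = 1/9 here; the reduced form reads 2F1, upper {5/4, 3/2}, lower {2}, C = -5/6. Verdict: none - this 2F1 at x = 1/9 matches no listed pattern, and upper {5/4, 3/2} holds no stopper.

Key step: x = (1/9) and the running product (C = -5/6, x = 1/9) telescopes to a rising factorial.
Step ratio: r(k) = (1/9) * (k+5/4) (k+3/2) / [(k+2) (k+1)] - rational in k. x = (1/9); t_0 = -5/6; negate the roots.


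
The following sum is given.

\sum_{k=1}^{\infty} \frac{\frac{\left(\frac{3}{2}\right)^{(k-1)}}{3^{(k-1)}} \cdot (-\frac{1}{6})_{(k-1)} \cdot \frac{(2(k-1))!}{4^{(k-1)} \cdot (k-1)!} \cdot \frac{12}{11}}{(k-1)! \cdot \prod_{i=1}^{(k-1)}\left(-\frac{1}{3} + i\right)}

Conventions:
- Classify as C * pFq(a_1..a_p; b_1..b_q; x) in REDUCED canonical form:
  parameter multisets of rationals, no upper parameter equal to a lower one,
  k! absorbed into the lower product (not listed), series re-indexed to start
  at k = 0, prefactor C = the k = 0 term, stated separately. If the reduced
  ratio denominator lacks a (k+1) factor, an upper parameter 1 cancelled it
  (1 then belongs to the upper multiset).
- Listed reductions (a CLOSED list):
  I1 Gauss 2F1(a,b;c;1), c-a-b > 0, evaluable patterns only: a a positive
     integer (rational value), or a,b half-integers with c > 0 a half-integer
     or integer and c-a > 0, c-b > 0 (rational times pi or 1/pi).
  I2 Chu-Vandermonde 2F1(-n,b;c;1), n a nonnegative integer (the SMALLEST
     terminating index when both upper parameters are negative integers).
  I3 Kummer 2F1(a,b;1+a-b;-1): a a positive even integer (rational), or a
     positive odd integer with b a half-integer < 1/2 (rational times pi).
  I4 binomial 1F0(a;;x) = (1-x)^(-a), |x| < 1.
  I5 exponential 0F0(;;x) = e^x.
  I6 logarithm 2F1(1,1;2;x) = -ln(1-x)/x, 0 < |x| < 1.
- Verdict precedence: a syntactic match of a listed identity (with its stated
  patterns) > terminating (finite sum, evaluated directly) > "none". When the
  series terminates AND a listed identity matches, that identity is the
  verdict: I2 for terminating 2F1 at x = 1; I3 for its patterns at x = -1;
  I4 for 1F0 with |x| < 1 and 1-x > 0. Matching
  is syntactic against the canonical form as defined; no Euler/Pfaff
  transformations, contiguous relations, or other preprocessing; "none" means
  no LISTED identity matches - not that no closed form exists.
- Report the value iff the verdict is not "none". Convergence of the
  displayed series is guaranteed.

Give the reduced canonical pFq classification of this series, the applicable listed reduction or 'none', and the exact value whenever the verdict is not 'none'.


The series (x = \frac{1}{2}) is 2F1: upper {-\frac{1}{6}, \frac{1}{2}}, lower {\frac{2}{3}}, prefactor \frac{12}{11}. Verdict: none. No listed pattern accepts 2F1(-\frac{1}{6}, \frac{1}{2}; \frac{2}{3}; \frac{1}{2}).

Structural cue: t_0 being \frac{12}{11}, the two k-th powers (C = 12/11) combine into one argument.
Step ratio: r(k) = \frac{1}{2} * (k-\frac{1}{6}) (k+\frac{1}{2}) / [(k+\frac{2}{3}) (k+1)] - rational; roots negated = parameters, x = \frac{1}{2}, C = \frac{12}{11}.


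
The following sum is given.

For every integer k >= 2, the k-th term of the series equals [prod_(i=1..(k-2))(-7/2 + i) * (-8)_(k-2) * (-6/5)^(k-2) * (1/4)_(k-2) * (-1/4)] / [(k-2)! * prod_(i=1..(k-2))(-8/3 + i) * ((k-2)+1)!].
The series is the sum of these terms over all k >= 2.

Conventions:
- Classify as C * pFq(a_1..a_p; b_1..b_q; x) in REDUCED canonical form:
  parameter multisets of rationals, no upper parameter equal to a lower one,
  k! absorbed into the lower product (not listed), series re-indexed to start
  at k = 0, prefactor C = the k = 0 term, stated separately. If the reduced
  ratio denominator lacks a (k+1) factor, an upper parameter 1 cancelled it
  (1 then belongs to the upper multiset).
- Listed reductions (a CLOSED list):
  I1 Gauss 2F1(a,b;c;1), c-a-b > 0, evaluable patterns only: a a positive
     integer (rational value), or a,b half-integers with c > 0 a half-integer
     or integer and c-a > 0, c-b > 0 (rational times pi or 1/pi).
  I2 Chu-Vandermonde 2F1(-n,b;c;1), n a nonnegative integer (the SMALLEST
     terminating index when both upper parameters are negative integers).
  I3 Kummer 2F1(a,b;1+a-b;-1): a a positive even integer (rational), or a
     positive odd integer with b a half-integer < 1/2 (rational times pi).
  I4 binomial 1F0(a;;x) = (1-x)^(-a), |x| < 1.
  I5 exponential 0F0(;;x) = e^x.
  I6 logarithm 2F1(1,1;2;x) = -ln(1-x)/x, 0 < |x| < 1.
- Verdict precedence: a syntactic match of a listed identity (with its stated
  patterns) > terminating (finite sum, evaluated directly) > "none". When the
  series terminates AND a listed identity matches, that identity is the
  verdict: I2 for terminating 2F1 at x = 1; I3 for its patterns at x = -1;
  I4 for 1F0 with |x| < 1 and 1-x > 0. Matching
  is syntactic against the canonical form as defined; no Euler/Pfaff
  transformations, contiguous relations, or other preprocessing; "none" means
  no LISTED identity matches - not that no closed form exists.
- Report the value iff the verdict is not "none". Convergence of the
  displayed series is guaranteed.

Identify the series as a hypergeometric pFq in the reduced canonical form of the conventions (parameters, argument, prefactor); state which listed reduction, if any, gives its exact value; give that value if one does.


x = -6/5 here; the reduced form reads 3F2, upper {-8, -5/2, 1/4}, lower {-5/3, 2}, C = -1/4. Verdict: terminating. With -8 upstairs the series is a 9-term polynomial sum; evaluated term by term. Exact value: 17401179049111/5368709120000.

Structural cue: x = (-6/5) and the lower running product (prefactor -1/4) is a rising factorial.
Ratio: r(k) = (-6/5) * (k-8) (k-5/2) (k+1/4) / [(k-5/3) (k+2) (k+1)] ; factor over Q: parameters, x = (-6/5), and C = -1/4.


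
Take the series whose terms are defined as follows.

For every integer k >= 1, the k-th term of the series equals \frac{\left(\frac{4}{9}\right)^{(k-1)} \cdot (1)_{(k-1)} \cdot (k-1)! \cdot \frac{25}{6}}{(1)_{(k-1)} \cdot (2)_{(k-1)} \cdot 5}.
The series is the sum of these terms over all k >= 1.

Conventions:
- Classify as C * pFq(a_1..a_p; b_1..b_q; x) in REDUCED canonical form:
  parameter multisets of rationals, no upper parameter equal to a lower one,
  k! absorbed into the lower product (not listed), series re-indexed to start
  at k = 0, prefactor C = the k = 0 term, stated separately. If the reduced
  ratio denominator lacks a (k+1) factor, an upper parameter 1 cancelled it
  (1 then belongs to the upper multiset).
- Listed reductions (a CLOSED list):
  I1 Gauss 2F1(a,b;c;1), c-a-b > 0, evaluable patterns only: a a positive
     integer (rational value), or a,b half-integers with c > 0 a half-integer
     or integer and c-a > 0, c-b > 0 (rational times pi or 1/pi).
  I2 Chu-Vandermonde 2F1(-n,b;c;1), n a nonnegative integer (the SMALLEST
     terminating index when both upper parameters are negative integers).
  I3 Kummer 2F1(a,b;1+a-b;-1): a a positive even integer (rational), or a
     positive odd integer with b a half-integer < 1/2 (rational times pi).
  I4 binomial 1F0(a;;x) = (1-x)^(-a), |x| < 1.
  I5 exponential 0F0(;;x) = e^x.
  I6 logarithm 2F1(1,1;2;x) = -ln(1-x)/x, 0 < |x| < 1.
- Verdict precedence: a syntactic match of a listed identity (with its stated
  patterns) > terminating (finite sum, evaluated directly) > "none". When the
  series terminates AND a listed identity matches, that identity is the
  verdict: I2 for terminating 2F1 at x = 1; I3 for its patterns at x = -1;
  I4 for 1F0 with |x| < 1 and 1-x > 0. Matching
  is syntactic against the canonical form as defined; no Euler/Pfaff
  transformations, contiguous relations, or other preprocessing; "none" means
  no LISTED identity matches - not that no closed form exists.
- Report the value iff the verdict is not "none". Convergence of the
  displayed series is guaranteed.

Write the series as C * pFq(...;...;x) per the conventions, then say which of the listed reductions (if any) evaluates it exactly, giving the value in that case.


At argument \frac{4}{9}: a 2F1 with upper {1, 1}, lower {2}, scaled by C = \frac{5}{6}. Verdict: logarithm (I6) fires (the logarithm: parameters (1,1;2), x = \frac{4}{9}). Its exact value is \left(-\frac{15}{8}\right) \cdot \ln\left(\frac{5}{9}\right).

Structural cue: t_0 being \frac{5}{6}, the factorial ratio (C = 5/6, x = 4/9) (k+a-1)!/(a-1)! is a rising factorial (a)_k.
Adjacent-term ratio: r(k) = \frac{4}{9} * (k+1) (k+1) / [(k+2) (k+1)] - poly over poly, x = \frac{4}{9} from leading terms; C = \frac{5}{6} at k = 0.


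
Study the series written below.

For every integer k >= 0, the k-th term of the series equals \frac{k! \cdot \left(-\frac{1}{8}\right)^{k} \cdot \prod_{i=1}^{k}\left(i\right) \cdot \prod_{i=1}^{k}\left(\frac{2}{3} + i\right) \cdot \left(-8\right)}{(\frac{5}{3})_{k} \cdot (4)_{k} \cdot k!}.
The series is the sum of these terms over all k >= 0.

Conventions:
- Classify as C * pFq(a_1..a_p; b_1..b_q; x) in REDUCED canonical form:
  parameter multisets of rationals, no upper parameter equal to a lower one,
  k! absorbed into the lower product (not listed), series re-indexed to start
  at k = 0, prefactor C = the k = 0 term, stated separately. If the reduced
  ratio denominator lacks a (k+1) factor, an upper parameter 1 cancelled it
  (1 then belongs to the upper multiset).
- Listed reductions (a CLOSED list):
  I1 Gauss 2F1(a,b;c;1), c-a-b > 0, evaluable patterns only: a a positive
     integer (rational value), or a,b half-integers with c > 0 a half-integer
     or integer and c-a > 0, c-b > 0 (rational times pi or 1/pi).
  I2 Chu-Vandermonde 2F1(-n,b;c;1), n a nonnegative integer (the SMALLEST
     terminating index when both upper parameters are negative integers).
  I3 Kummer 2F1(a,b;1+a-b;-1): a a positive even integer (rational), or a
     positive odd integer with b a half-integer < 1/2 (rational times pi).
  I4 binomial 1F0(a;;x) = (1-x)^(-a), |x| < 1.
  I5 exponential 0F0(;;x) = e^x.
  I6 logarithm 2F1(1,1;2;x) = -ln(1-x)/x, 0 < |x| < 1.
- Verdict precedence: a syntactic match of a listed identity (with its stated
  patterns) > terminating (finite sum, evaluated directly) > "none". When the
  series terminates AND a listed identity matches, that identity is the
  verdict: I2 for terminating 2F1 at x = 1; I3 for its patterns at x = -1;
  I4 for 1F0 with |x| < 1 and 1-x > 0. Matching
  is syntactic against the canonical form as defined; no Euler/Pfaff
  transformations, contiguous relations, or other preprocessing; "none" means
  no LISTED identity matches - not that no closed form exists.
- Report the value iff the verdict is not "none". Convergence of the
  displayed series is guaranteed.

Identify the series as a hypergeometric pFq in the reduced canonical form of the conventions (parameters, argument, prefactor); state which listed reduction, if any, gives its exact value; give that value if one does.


Structural cue: t_0 being -8, the parameter 5/3 appears in both the upper and lower lists and cancels.
Term ratio: r(k) = -\frac{1}{8} * (k+1) (k+1) / [(k+4) (k+1)] ; factor over Q: parameters, x = -\frac{1}{8}, and C = -8.

The series (x = -\frac{1}{8}) is 2F1: upper {1, 1}, lower {4}, prefactor -8. Verdict: none - at argument -\frac{1}{8} the multisets {1, 1} ; {4} match no listed identity.


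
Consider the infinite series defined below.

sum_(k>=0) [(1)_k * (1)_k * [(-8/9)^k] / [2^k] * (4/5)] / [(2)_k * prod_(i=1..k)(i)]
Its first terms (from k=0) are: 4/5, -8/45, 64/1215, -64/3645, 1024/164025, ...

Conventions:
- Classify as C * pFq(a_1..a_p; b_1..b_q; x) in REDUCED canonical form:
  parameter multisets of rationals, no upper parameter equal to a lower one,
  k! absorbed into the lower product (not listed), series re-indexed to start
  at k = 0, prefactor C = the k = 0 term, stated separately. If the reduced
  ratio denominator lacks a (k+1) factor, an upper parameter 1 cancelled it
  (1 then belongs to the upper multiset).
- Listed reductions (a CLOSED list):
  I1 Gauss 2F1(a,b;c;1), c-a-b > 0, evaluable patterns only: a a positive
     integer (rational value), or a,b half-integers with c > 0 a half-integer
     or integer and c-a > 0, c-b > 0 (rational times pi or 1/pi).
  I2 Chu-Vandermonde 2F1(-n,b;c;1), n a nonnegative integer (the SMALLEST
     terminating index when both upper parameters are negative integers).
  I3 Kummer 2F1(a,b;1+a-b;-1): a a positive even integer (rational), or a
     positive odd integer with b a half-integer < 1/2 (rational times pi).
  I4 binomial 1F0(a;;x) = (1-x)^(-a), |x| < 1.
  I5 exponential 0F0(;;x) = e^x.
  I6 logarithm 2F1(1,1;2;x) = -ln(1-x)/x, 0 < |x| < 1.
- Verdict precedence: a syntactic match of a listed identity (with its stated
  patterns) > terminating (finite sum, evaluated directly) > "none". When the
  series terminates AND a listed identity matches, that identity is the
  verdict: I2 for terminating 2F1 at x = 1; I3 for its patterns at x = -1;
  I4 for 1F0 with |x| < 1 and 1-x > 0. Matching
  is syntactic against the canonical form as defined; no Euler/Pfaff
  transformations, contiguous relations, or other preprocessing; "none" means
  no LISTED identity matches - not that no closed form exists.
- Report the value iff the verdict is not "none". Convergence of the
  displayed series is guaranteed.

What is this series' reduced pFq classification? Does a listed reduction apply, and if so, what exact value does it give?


First insight: t_0 being 4/5, the two k-th powers (prefactor 4/5) combine into one argument.
Step ratio: r(k) = (-4/9) * (k+1) (k+1) / [(k+2) (k+1)] - rational in k. x = (-4/9); t_0 = 4/5; negate the roots.

Classification (C = 4/5): 2F1 with upper {1, 1}, lower {2}, argument x = -4/9. Verdict (x = -4/9): the logarithmic series (I6) applies (the logarithm: parameters (1,1;2), x = -4/9). Value: (9/5) * ln(13/9).
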